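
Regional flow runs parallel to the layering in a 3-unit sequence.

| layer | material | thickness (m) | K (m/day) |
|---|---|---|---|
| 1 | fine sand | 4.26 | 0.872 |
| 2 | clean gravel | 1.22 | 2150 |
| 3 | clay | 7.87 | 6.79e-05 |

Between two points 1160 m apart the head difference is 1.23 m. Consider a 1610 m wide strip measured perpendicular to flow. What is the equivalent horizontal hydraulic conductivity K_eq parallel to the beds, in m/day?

197

Flow is parallel to layering, so each bed carries its own Darcy discharge and the transmissivities add.
Σ(K_i·b_i) = 0.872×4.26 + 2150×1.22 + 6.79e-05×7.87 = 2627 m²/day.
Total thickness b = 13.35 m, so K_eq = Σ(K_i·b_i)/b = 196.8 m/day.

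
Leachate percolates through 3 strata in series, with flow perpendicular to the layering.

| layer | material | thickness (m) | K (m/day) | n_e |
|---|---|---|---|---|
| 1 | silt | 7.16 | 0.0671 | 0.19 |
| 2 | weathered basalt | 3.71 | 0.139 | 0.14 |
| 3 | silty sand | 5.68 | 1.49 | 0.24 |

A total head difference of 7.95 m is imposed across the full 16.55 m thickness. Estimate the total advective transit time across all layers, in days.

56.0

With flow normal to the layers, continuity requires the same specific discharge q through every layer.
Σ(b_i/K_i) = 7.16/0.0671 + 3.71/0.139 + 5.68/1.49 = 137.2 d.
q = Δh / Σ(b_i/K_i) = 7.95 / 137.2 = 0.05794 m/day.
In each layer the seepage velocity is v_i = q/n_i, so the layer transit time is t_i = b_i·n_i / q:
  layer 1 (silt): t_1 = 7.16 × 0.19 / 0.05794 = 23.48 d
  layer 2 (weathered basalt): t_2 = 3.71 × 0.14 / 0.05794 = 8.964 d
  layer 3 (silty sand): t_3 = 5.68 × 0.24 / 0.05794 = 23.53 d
Total t = Σ t_i = 55.97 days.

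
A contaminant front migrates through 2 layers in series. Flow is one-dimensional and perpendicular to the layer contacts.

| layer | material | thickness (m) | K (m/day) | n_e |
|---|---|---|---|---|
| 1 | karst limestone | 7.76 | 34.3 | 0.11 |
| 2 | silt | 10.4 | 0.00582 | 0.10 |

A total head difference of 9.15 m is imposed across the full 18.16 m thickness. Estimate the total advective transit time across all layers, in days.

370

With flow normal to the layers, continuity requires the same specific discharge q through every layer.
Σ(b_i/K_i) = 7.76/34.3 + 10.4/0.00582 = 1787 d.
q = Δh / Σ(b_i/K_i) = 9.15 / 1787 = 0.005120 m/day.
In each layer the seepage velocity is v_i = q/n_i, so the layer transit time is t_i = b_i·n_i / q:
  layer 1 (karst limestone): t_1 = 7.76 × 0.11 / 0.005120 = 166.7 d
  layer 2 (silt): t_2 = 10.4 × 0.10 / 0.005120 = 203.1 d
Total t = Σ t_i = 369.9 days.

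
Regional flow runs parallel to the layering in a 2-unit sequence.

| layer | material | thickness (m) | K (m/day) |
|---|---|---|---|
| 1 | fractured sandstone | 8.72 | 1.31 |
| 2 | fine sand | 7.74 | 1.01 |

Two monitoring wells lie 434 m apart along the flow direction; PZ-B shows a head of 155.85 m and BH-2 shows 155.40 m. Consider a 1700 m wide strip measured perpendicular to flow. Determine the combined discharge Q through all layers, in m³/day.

Flow is parallel to layering, so each bed carries its own Darcy discharge and the transmissivities add.
Σ(K_i·b_i) = 1.31×8.72 + 1.01×7.74 = 19.24 m²/day.
Hydraulic gradient i = (155.85 − 155.40) / 434 = 0.45 / 434 = 0.001037.
Q = Σ(K_i·b_i) · W · i = 19.24 × 1700 × 0.001037 = 33.91 m³/day.

33.9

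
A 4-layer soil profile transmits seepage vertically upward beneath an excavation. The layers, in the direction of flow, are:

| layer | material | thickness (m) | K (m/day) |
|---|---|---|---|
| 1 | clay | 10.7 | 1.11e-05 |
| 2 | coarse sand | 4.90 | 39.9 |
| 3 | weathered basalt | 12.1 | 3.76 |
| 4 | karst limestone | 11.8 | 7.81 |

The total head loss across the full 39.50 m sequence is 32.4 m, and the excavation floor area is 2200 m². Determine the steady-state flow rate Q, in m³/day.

0.0739

Flow is perpendicular to layering, so the layers act in series and the equivalent K is the thickness-weighted harmonic mean.
Total thickness L = 10.7 + 4.90 + 12.1 + 11.8 = 39.50 m.
Σ(b_i/K_i) = 10.7/1.11e-05 + 4.90/39.9 + 12.1/3.76 + 11.8/7.81 = 9.640e+05 d.
K_eq = L / Σ(b_i/K_i) = 39.50 / 9.640e+05 = 4.098e-05 m/day.
Q = K_eq · A · (Δh/L) = 4.098e-05 × 2200 × (32.4/39.50) = 0.07394 m³/day.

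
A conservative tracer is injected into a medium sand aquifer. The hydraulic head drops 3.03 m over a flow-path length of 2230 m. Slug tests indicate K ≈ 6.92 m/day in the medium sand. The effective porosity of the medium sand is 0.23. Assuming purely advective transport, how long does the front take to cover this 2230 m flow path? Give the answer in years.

149

Hydraulic gradient i = Δh / L = 3.03 / 2230 = 0.001359.
Darcy flux q = K · i = 6.920 × 0.001359 = 0.009403 m/day.
Seepage velocity v = q / n_e = 0.009403 / 0.23 = 0.04088 m/day.
Travel time t = L / v = 2230 / 0.04088 = 54549 days = 149.3 years.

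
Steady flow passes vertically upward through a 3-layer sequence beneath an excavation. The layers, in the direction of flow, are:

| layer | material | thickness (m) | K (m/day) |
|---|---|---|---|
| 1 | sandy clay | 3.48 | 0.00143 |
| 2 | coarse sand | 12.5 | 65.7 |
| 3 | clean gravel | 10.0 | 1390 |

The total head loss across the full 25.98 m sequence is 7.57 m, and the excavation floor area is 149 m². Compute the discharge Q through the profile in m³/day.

Flow is perpendicular to layering, so the layers act in series and the equivalent K is the thickness-weighted harmonic mean.
Total thickness L = 3.48 + 12.5 + 10.0 = 25.98 m.
Σ(b_i/K_i) = 3.48/0.00143 + 12.5/65.7 + 10.0/1390 = 2434 d.
K_eq = L / Σ(b_i/K_i) = 25.98 / 2434 = 0.01067 m/day.
Q = K_eq · A · (Δh/L) = 0.01067 × 149 × (7.57/25.98) = 0.4635 m³/day.

0.463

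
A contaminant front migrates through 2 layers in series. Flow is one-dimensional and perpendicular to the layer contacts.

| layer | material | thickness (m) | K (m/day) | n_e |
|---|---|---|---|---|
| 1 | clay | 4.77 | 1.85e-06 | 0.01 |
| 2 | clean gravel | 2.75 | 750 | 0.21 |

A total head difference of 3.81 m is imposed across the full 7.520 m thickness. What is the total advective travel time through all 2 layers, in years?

1160

With flow normal to the layers, continuity requires the same specific discharge q through every layer.
Σ(b_i/K_i) = 4.77/1.85e-06 + 2.75/750 = 2.578e+06 d.
q = Δh / Σ(b_i/K_i) = 3.81 / 2.578e+06 = 1.478e-06 m/day.
In each layer the seepage velocity is v_i = q/n_i, so the layer transit time is t_i = b_i·n_i / q:
  layer 1 (clay): t_1 = 4.77 × 0.01 / 1.478e-06 = 32280 d
  layer 2 (clean gravel): t_2 = 2.75 × 0.21 / 1.478e-06 = 3.908e+05 d
Total t = Σ t_i = 4.231e+05 days = 1158 years.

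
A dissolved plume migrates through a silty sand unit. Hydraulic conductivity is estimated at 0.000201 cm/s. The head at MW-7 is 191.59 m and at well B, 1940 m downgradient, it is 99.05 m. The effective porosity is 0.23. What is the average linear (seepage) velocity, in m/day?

0.0360

Convert K: 0.000201 cm/s × 864 = 0.1737 m/day.
Hydraulic gradient i = (191.59 − 99.05) / 1940 = 92.54 / 1940 = 0.04770.
Darcy flux q = K · i = 0.1737 × 0.04770 = 0.008284 m/day.
Seepage velocity v = q / n_e = 0.008284 / 0.23 = 0.03602 m/day.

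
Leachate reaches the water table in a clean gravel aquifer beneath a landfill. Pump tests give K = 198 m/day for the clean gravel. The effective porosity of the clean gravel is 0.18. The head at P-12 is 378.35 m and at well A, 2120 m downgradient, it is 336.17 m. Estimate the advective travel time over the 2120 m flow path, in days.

96.9

Hydraulic gradient i = (378.35 − 336.17) / 2120 = 42.18 / 2120 = 0.01990.
Darcy flux q = K · i = 198.0 × 0.01990 = 3.939 m/day.
Seepage velocity v = q / n_e = 3.939 / 0.18 = 21.89 m/day.
Travel time t = L / v = 2120 / 21.89 = 96.87 days.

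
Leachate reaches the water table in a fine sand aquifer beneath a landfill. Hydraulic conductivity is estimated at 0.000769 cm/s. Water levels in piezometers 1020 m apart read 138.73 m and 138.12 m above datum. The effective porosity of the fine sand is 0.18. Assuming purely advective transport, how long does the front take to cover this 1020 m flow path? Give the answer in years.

1270

Convert K: 0.000769 cm/s × 864 = 0.6644 m/day.
Hydraulic gradient i = (138.73 − 138.12) / 1020 = 0.61 / 1020 = 0.0005980.
Darcy flux q = K · i = 0.6644 × 0.0005980 = 0.0003973 m/day.
Seepage velocity v = q / n_e = 0.0003973 / 0.18 = 0.002207 m/day.
Travel time t = L / v = 1020 / 0.002207 = 4.621e+05 days = 1265 years.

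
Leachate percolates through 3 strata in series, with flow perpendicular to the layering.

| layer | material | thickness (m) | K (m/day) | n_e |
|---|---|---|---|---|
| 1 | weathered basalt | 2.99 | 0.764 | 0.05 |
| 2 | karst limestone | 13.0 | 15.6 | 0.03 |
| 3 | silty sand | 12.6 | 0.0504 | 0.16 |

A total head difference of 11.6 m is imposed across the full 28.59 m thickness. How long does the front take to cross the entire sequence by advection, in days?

With flow normal to the layers, continuity requires the same specific discharge q through every layer.
Σ(b_i/K_i) = 2.99/0.764 + 13.0/15.6 + 12.6/0.0504 = 254.7 d.
q = Δh / Σ(b_i/K_i) = 11.6 / 254.7 = 0.04554 m/day.
In each layer the seepage velocity is v_i = q/n_i, so the layer transit time is t_i = b_i·n_i / q:
  layer 1 (weathered basalt): t_1 = 2.99 × 0.05 / 0.04554 = 3.283 d
  layer 2 (karst limestone): t_2 = 13.0 × 0.03 / 0.04554 = 8.565 d
  layer 3 (silty sand): t_3 = 12.6 × 0.16 / 0.04554 = 44.27 d
Total t = Σ t_i = 56.12 days.

56.1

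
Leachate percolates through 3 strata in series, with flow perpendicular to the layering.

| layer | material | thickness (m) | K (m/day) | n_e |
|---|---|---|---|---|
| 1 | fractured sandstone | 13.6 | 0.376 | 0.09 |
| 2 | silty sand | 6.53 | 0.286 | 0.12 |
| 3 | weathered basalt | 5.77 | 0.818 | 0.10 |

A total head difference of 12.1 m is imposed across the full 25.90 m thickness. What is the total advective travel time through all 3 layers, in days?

14.1

With flow normal to the layers, continuity requires the same specific discharge q through every layer.
Σ(b_i/K_i) = 13.6/0.376 + 6.53/0.286 + 5.77/0.818 = 66.06 d.
q = Δh / Σ(b_i/K_i) = 12.1 / 66.06 = 0.1832 m/day.
In each layer the seepage velocity is v_i = q/n_i, so the layer transit time is t_i = b_i·n_i / q:
  layer 1 (fractured sandstone): t_1 = 13.6 × 0.09 / 0.1832 = 6.682 d
  layer 2 (silty sand): t_2 = 6.53 × 0.12 / 0.1832 = 4.278 d
  layer 3 (weathered basalt): t_3 = 5.77 × 0.10 / 0.1832 = 3.150 d
Total t = Σ t_i = 14.11 days.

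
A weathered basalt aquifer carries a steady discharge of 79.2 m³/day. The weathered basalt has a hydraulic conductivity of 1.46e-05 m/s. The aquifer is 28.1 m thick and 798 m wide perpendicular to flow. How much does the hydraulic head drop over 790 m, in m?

Convert K: 1.46e-05 m/s × 86400 = 1.261 m/day.
Cross-sectional area A = 798 × 28.1 = 22424 m².
From Q = K·A·i, i = Q / (K·A) = 79.2 / (1.261 × 22424) = 0.002800.
Head loss Δh = i · L = 0.002800 × 790 = 2.212 m.

2.21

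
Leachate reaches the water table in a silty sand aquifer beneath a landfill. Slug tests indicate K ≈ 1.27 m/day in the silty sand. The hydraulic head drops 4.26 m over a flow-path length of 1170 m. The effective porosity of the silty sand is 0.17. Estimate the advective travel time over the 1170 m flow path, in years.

118

Hydraulic gradient i = Δh / L = 4.26 / 1170 = 0.003641.
Darcy flux q = K · i = 1.270 × 0.003641 = 0.004624 m/day.
Seepage velocity v = q / n_e = 0.004624 / 0.17 = 0.02720 m/day.
Travel time t = L / v = 1170 / 0.02720 = 43014 days = 117.8 years.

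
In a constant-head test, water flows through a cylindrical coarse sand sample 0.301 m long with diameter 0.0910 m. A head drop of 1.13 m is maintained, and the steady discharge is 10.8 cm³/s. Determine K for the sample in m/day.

38.2

Cross-sectional area A = π·(d/2)² = π × (0.0910/2)² = 0.006504 m².
Convert discharge: 10.8 cm³/s = 1.080e-05 m³/s.
Darcy's law rearranged: K = Q·L / (A·Δh) = 1.080e-05 × 0.301 / (0.006504 × 1.13) = 0.0004423 m/s = 38.22 m/day.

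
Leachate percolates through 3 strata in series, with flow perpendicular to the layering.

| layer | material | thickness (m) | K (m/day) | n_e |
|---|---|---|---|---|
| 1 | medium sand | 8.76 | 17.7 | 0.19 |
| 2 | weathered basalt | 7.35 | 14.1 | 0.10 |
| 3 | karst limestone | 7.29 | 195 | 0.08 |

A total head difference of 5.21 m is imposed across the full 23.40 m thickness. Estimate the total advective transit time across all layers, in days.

With flow normal to the layers, continuity requires the same specific discharge q through every layer.
Σ(b_i/K_i) = 8.76/17.7 + 7.35/14.1 + 7.29/195 = 1.054 d.
q = Δh / Σ(b_i/K_i) = 5.21 / 1.054 = 4.945 m/day.
In each layer the seepage velocity is v_i = q/n_i, so the layer transit time is t_i = b_i·n_i / q:
  layer 1 (medium sand): t_1 = 8.76 × 0.19 / 4.945 = 0.3366 d
  layer 2 (weathered basalt): t_2 = 7.35 × 0.10 / 4.945 = 0.1486 d
  layer 3 (karst limestone): t_3 = 7.29 × 0.08 / 4.945 = 0.1179 d
Total t = Σ t_i = 0.6031 days.

0.603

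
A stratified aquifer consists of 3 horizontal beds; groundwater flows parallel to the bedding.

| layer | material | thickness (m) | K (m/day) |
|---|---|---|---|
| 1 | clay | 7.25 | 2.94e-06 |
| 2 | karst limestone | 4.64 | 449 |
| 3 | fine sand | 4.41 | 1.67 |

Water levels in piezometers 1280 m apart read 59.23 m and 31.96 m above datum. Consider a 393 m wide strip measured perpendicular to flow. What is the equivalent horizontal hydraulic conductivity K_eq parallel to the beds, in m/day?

128

Flow is parallel to layering, so each bed carries its own Darcy discharge and the transmissivities add.
Σ(K_i·b_i) = 2.94e-06×7.25 + 449×4.64 + 1.67×4.41 = 2091 m²/day.
Total thickness b = 16.30 m, so K_eq = Σ(K_i·b_i)/b = 128.3 m/day.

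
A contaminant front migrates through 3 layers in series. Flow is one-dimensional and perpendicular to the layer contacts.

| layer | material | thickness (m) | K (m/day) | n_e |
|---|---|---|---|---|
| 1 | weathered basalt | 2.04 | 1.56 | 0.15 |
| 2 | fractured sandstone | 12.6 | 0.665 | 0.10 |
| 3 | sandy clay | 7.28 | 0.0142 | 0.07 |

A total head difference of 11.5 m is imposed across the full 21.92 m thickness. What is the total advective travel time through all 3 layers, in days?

96.2

With flow normal to the layers, continuity requires the same specific discharge q through every layer.
Σ(b_i/K_i) = 2.04/1.56 + 12.6/0.665 + 7.28/0.0142 = 532.9 d.
q = Δh / Σ(b_i/K_i) = 11.5 / 532.9 = 0.02158 m/day.
In each layer the seepage velocity is v_i = q/n_i, so the layer transit time is t_i = b_i·n_i / q:
  layer 1 (weathered basalt): t_1 = 2.04 × 0.15 / 0.02158 = 14.18 d
  layer 2 (fractured sandstone): t_2 = 12.6 × 0.10 / 0.02158 = 58.39 d
  layer 3 (sandy clay): t_3 = 7.28 × 0.07 / 0.02158 = 23.62 d
Total t = Σ t_i = 96.19 days.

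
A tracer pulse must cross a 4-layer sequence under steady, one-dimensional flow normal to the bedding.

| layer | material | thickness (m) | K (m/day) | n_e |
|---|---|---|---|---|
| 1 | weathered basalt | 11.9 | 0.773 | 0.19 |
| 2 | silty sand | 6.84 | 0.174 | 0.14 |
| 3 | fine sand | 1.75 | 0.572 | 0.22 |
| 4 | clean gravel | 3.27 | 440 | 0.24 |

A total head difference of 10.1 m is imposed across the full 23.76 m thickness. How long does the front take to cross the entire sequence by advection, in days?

25.1

With flow normal to the layers, continuity requires the same specific discharge q through every layer.
Σ(b_i/K_i) = 11.9/0.773 + 6.84/0.174 + 1.75/0.572 + 3.27/440 = 57.77 d.
q = Δh / Σ(b_i/K_i) = 10.1 / 57.77 = 0.1748 m/day.
In each layer the seepage velocity is v_i = q/n_i, so the layer transit time is t_i = b_i·n_i / q:
  layer 1 (weathered basalt): t_1 = 11.9 × 0.19 / 0.1748 = 12.93 d
  layer 2 (silty sand): t_2 = 6.84 × 0.14 / 0.1748 = 5.477 d
  layer 3 (fine sand): t_3 = 1.75 × 0.22 / 0.1748 = 2.202 d
  layer 4 (clean gravel): t_4 = 3.27 × 0.24 / 0.1748 = 4.489 d
Total t = Σ t_i = 25.10 days.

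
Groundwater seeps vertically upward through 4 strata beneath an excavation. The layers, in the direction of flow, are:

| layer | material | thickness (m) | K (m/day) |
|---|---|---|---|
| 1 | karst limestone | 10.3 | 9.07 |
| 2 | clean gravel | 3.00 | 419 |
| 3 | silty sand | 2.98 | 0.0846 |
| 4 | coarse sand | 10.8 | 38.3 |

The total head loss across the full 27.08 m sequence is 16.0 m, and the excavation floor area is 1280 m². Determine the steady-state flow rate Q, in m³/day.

559

Flow is perpendicular to layering, so the layers act in series and the equivalent K is the thickness-weighted harmonic mean.
Total thickness L = 10.3 + 3.00 + 2.98 + 10.8 = 27.08 m.
Σ(b_i/K_i) = 10.3/9.07 + 3.00/419 + 2.98/0.0846 + 10.8/38.3 = 36.65 d.
K_eq = L / Σ(b_i/K_i) = 27.08 / 36.65 = 0.7389 m/day.
Q = K_eq · A · (Δh/L) = 0.7389 × 1280 × (16.0/27.08) = 558.8 m³/day.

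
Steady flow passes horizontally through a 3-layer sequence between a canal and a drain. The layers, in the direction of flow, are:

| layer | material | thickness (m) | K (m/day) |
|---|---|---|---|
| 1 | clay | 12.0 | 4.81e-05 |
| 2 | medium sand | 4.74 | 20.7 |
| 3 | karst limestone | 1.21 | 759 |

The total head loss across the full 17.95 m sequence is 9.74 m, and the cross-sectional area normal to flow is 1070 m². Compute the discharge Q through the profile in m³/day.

0.0418

Flow is perpendicular to layering, so the layers act in series and the equivalent K is the thickness-weighted harmonic mean.
Total thickness L = 12.0 + 4.74 + 1.21 = 17.95 m.
Σ(b_i/K_i) = 12.0/4.81e-05 + 4.74/20.7 + 1.21/759 = 2.495e+05 d.
K_eq = L / Σ(b_i/K_i) = 17.95 / 2.495e+05 = 7.195e-05 m/day.
Q = K_eq · A · (Δh/L) = 7.195e-05 × 1070 × (9.74/17.95) = 0.04177 m³/day.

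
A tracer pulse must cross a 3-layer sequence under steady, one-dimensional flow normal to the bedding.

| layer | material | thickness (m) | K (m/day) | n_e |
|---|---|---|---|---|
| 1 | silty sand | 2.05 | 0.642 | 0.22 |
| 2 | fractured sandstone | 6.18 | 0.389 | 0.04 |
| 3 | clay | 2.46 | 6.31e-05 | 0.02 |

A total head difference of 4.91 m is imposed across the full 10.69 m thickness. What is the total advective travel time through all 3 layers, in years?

With flow normal to the layers, continuity requires the same specific discharge q through every layer.
Σ(b_i/K_i) = 2.05/0.642 + 6.18/0.389 + 2.46/6.31e-05 = 39005 d.
q = Δh / Σ(b_i/K_i) = 4.91 / 39005 = 0.0001259 m/day.
In each layer the seepage velocity is v_i = q/n_i, so the layer transit time is t_i = b_i·n_i / q:
  layer 1 (silty sand): t_1 = 2.05 × 0.22 / 0.0001259 = 3583 d
  layer 2 (fractured sandstone): t_2 = 6.18 × 0.04 / 0.0001259 = 1964 d
  layer 3 (clay): t_3 = 2.46 × 0.02 / 0.0001259 = 390.8 d
Total t = Σ t_i = 5937 days = 16.26 years.

16.3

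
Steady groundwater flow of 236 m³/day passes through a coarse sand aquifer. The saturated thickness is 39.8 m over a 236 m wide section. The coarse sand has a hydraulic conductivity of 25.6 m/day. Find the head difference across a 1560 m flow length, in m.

1.53

Cross-sectional area A = 236 × 39.8 = 9393 m².
From Q = K·A·i, i = Q / (K·A) = 236 / (25.60 × 9393) = 0.0009815.
Head loss Δh = i · L = 0.0009815 × 1560 = 1.531 m.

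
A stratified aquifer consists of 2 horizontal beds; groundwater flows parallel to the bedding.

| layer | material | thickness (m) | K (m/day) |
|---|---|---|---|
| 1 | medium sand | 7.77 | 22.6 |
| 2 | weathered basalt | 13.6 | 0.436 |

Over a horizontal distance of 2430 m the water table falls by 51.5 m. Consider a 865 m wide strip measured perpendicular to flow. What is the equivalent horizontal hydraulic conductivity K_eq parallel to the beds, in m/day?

8.49

Flow is parallel to layering, so each bed carries its own Darcy discharge and the transmissivities add.
Σ(K_i·b_i) = 22.6×7.77 + 0.436×13.6 = 181.5 m²/day.
Total thickness b = 21.37 m, so K_eq = Σ(K_i·b_i)/b = 8.495 m/day.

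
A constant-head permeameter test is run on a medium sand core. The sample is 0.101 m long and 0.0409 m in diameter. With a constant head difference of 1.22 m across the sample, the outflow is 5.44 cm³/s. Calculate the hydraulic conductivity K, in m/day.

Cross-sectional area A = π·(d/2)² = π × (0.0409/2)² = 0.001314 m².
Convert discharge: 5.44 cm³/s = 5.440e-06 m³/s.
Darcy's law rearranged: K = Q·L / (A·Δh) = 5.440e-06 × 0.101 / (0.001314 × 1.22) = 0.0003428 m/s = 29.62 m/day.

29.6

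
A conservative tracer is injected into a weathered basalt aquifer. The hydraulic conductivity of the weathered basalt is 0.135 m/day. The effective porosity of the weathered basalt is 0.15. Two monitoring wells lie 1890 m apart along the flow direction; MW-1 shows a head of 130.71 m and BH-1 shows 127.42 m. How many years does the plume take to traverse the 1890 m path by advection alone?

3300

Hydraulic gradient i = (130.71 − 127.42) / 1890 = 3.29 / 1890 = 0.001741.
Darcy flux q = K · i = 0.1350 × 0.001741 = 0.0002350 m/day.
Seepage velocity v = q / n_e = 0.0002350 / 0.15 = 0.001567 m/day.
Travel time t = L / v = 1890 / 0.001567 = 1.206e+06 days = 3303 years.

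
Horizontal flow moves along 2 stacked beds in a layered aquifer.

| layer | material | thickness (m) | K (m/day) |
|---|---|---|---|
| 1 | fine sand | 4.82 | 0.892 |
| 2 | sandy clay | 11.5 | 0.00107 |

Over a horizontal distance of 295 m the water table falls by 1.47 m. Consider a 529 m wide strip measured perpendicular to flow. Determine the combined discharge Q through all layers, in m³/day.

11.4

Flow is parallel to layering, so each bed carries its own Darcy discharge and the transmissivities add.
Σ(K_i·b_i) = 0.892×4.82 + 0.00107×11.5 = 4.312 m²/day.
Hydraulic gradient i = Δh / L = 1.47 / 295 = 0.004983.
Q = Σ(K_i·b_i) · W · i = 4.312 × 529 × 0.004983 = 11.37 m³/day.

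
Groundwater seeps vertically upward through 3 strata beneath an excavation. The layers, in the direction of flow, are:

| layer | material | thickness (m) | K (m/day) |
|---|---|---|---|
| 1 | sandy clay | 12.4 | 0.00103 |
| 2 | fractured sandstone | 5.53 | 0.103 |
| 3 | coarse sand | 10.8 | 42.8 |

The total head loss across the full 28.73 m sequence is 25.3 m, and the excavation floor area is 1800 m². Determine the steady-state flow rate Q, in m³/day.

3.77

Flow is perpendicular to layering, so the layers act in series and the equivalent K is the thickness-weighted harmonic mean.
Total thickness L = 12.4 + 5.53 + 10.8 = 28.73 m.
Σ(b_i/K_i) = 12.4/0.00103 + 5.53/0.103 + 10.8/42.8 = 12093 d.
K_eq = L / Σ(b_i/K_i) = 28.73 / 12093 = 0.002376 m/day.
Q = K_eq · A · (Δh/L) = 0.002376 × 1800 × (25.3/28.73) = 3.766 m³/day.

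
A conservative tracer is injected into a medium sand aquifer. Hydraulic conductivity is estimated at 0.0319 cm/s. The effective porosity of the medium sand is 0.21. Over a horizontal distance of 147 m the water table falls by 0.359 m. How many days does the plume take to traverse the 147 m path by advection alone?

Convert K: 0.0319 cm/s × 864 = 27.56 m/day.
Hydraulic gradient i = Δh / L = 0.359 / 147 = 0.002442.
Darcy flux q = K · i = 27.56 × 0.002442 = 0.06731 m/day.
Seepage velocity v = q / n_e = 0.06731 / 0.21 = 0.3205 m/day.
Travel time t = L / v = 147 / 0.3205 = 458.6 days.

459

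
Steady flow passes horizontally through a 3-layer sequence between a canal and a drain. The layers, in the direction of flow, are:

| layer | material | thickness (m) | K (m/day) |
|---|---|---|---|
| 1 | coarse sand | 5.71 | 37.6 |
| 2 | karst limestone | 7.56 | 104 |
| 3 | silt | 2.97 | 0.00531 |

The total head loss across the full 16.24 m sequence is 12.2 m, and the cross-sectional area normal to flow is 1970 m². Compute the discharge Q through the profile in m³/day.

43.0

Flow is perpendicular to layering, so the layers act in series and the equivalent K is the thickness-weighted harmonic mean.
Total thickness L = 5.71 + 7.56 + 2.97 = 16.24 m.
Σ(b_i/K_i) = 5.71/37.6 + 7.56/104 + 2.97/0.00531 = 559.5 d.
K_eq = L / Σ(b_i/K_i) = 16.24 / 559.5 = 0.02902 m/day.
Q = K_eq · A · (Δh/L) = 0.02902 × 1970 × (12.2/16.24) = 42.95 m³/day.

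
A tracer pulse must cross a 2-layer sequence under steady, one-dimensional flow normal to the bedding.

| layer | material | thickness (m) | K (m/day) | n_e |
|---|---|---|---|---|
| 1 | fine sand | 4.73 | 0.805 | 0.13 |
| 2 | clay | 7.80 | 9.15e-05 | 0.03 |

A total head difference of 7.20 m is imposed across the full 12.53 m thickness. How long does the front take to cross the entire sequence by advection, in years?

With flow normal to the layers, continuity requires the same specific discharge q through every layer.
Σ(b_i/K_i) = 4.73/0.805 + 7.80/9.15e-05 = 85252 d.
q = Δh / Σ(b_i/K_i) = 7.20 / 85252 = 8.446e-05 m/day.
In each layer the seepage velocity is v_i = q/n_i, so the layer transit time is t_i = b_i·n_i / q:
  layer 1 (fine sand): t_1 = 4.73 × 0.13 / 8.446e-05 = 7281 d
  layer 2 (clay): t_2 = 7.80 × 0.03 / 8.446e-05 = 2771 d
Total t = Σ t_i = 10051 days = 27.52 years.

27.5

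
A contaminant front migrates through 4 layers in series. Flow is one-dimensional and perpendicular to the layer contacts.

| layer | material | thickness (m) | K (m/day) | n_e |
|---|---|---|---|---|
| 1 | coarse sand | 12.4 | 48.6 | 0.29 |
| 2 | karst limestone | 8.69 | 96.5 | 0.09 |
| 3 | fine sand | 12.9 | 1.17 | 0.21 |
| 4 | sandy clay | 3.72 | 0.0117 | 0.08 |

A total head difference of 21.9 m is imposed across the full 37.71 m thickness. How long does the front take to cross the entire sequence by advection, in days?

111

With flow normal to the layers, continuity requires the same specific discharge q through every layer.
Σ(b_i/K_i) = 12.4/48.6 + 8.69/96.5 + 12.9/1.17 + 3.72/0.0117 = 329.3 d.
q = Δh / Σ(b_i/K_i) = 21.9 / 329.3 = 0.06650 m/day.
In each layer the seepage velocity is v_i = q/n_i, so the layer transit time is t_i = b_i·n_i / q:
  layer 1 (coarse sand): t_1 = 12.4 × 0.29 / 0.06650 = 54.07 d
  layer 2 (karst limestone): t_2 = 8.69 × 0.09 / 0.06650 = 11.76 d
  layer 3 (fine sand): t_3 = 12.9 × 0.21 / 0.06650 = 40.74 d
  layer 4 (sandy clay): t_4 = 3.72 × 0.08 / 0.06650 = 4.475 d
Total t = Σ t_i = 111.0 days.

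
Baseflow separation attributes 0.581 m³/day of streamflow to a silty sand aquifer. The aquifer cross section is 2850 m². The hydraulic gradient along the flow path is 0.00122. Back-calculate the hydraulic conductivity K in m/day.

0.167

Hydraulic gradient i = 0.00122.
From Q = K·A·i, K = Q / (A·i) = 0.581 / (2850 × 0.001220) = 0.1671 m/day.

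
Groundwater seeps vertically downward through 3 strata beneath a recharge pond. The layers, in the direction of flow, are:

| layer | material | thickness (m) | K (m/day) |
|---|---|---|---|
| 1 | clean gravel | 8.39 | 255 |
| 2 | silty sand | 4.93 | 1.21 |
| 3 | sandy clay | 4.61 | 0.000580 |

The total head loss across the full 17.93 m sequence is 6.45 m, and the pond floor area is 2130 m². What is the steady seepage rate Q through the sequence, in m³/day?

Flow is perpendicular to layering, so the layers act in series and the equivalent K is the thickness-weighted harmonic mean.
Total thickness L = 8.39 + 4.93 + 4.61 = 17.93 m.
Σ(b_i/K_i) = 8.39/255 + 4.93/1.21 + 4.61/0.000580 = 7952 d.
K_eq = L / Σ(b_i/K_i) = 17.93 / 7952 = 0.002255 m/day.
Q = K_eq · A · (Δh/L) = 0.002255 × 2130 × (6.45/17.93) = 1.728 m³/day.

1.73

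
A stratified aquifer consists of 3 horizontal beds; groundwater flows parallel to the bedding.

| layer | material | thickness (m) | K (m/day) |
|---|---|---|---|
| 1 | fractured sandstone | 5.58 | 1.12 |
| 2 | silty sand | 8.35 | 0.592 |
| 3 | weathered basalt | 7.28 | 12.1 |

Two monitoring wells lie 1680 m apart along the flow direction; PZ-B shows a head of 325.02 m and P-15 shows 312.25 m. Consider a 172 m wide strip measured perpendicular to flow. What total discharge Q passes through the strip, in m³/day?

Flow is parallel to layering, so each bed carries its own Darcy discharge and the transmissivities add.
Σ(K_i·b_i) = 1.12×5.58 + 0.592×8.35 + 12.1×7.28 = 99.28 m²/day.
Hydraulic gradient i = (325.02 − 312.25) / 1680 = 12.77 / 1680 = 0.007601.
Q = Σ(K_i·b_i) · W · i = 99.28 × 172 × 0.007601 = 129.8 m³/day.

130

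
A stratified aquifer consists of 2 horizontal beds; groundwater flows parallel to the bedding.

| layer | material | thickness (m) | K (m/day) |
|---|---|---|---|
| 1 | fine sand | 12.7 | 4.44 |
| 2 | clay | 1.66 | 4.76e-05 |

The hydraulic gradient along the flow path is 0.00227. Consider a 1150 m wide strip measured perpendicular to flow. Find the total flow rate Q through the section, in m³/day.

Flow is parallel to layering, so each bed carries its own Darcy discharge and the transmissivities add.
Σ(K_i·b_i) = 4.44×12.7 + 4.76e-05×1.66 = 56.39 m²/day.
Hydraulic gradient i = 0.00227.
Q = Σ(K_i·b_i) · W · i = 56.39 × 1150 × 0.002270 = 147.2 m³/day.

147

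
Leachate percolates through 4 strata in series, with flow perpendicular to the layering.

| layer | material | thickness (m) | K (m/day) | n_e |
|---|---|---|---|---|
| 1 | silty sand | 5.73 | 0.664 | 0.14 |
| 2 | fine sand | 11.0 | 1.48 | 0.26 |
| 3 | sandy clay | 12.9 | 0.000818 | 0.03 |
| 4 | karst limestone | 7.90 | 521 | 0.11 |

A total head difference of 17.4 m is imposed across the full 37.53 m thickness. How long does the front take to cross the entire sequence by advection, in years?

With flow normal to the layers, continuity requires the same specific discharge q through every layer.
Σ(b_i/K_i) = 5.73/0.664 + 11.0/1.48 + 12.9/0.000818 + 7.90/521 = 15786 d.
q = Δh / Σ(b_i/K_i) = 17.4 / 15786 = 0.001102 m/day.
In each layer the seepage velocity is v_i = q/n_i, so the layer transit time is t_i = b_i·n_i / q:
  layer 1 (silty sand): t_1 = 5.73 × 0.14 / 0.001102 = 727.8 d
  layer 2 (fine sand): t_2 = 11.0 × 0.26 / 0.001102 = 2595 d
  layer 3 (sandy clay): t_3 = 12.9 × 0.03 / 0.001102 = 351.1 d
  layer 4 (karst limestone): t_4 = 7.90 × 0.11 / 0.001102 = 788.4 d
Total t = Σ t_i = 4462 days = 12.22 years.

12.2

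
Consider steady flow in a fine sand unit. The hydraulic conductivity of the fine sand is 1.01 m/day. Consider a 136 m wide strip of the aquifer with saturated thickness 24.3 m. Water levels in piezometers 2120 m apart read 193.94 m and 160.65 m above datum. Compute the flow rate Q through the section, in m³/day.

Cross-sectional area A = 136 × 24.3 = 3305 m².
Hydraulic gradient i = (193.94 − 160.65) / 2120 = 33.29 / 2120 = 0.01570.
Darcy's law: Q = K · A · i = 1.010 × 3305 × 0.01570 = 52.41 m³/day.

52.4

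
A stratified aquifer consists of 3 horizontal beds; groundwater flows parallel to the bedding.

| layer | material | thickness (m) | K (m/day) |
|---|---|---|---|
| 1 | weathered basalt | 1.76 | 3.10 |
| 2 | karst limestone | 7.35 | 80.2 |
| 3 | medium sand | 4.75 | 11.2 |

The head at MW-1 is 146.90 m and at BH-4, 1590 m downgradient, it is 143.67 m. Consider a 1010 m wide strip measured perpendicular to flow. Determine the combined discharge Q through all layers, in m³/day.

Flow is parallel to layering, so each bed carries its own Darcy discharge and the transmissivities add.
Σ(K_i·b_i) = 3.10×1.76 + 80.2×7.35 + 11.2×4.75 = 648.1 m²/day.
Hydraulic gradient i = (146.90 − 143.67) / 1590 = 3.23 / 1590 = 0.002031.
Q = Σ(K_i·b_i) · W · i = 648.1 × 1010 × 0.002031 = 1330 m³/day.

1330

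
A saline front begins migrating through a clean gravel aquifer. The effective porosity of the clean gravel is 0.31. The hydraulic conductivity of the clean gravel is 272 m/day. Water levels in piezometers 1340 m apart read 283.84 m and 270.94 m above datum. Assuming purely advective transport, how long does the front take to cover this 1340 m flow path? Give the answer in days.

Hydraulic gradient i = (283.84 − 270.94) / 1340 = 12.9 / 1340 = 0.009627.
Darcy flux q = K · i = 272.0 × 0.009627 = 2.619 m/day.
Seepage velocity v = q / n_e = 2.619 / 0.31 = 8.447 m/day.
Travel time t = L / v = 1340 / 8.447 = 158.6 days.

159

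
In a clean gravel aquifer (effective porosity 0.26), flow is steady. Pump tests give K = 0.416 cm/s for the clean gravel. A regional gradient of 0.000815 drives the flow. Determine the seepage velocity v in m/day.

1.13

Convert K: 0.416 cm/s × 864 = 359.4 m/day.
Hydraulic gradient i = 0.000815.
Darcy flux q = K · i = 359.4 × 0.0008150 = 0.2929 m/day.
Seepage velocity v = q / n_e = 0.2929 / 0.26 = 1.127 m/day.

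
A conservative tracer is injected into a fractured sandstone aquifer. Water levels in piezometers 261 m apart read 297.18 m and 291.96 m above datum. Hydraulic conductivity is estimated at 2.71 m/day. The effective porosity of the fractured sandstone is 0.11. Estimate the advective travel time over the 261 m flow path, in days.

530

Hydraulic gradient i = (297.18 − 291.96) / 261 = 5.22 / 261 = 0.02000.
Darcy flux q = K · i = 2.710 × 0.02000 = 0.05420 m/day.
Seepage velocity v = q / n_e = 0.05420 / 0.11 = 0.4927 m/day.
Travel time t = L / v = 261 / 0.4927 = 529.7 days.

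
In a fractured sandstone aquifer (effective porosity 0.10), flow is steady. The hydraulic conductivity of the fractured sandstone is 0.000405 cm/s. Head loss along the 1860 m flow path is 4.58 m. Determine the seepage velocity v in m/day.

Convert K: 0.000405 cm/s × 864 = 0.3499 m/day.
Hydraulic gradient i = Δh / L = 4.58 / 1860 = 0.002462.
Darcy flux q = K · i = 0.3499 × 0.002462 = 0.0008616 m/day.
Seepage velocity v = q / n_e = 0.0008616 / 0.10 = 0.008616 m/day.

0.00862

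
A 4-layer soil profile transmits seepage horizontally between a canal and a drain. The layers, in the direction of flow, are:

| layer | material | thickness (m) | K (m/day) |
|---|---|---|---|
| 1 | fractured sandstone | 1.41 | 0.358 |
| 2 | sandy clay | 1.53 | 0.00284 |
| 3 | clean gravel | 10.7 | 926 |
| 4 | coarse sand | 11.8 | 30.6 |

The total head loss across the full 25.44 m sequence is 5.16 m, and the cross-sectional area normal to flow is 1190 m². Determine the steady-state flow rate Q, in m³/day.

Flow is perpendicular to layering, so the layers act in series and the equivalent K is the thickness-weighted harmonic mean.
Total thickness L = 1.41 + 1.53 + 10.7 + 11.8 = 25.44 m.
Σ(b_i/K_i) = 1.41/0.358 + 1.53/0.00284 + 10.7/926 + 11.8/30.6 = 543.1 d.
K_eq = L / Σ(b_i/K_i) = 25.44 / 543.1 = 0.04684 m/day.
Q = K_eq · A · (Δh/L) = 0.04684 × 1190 × (5.16/25.44) = 11.31 m³/day.

11.3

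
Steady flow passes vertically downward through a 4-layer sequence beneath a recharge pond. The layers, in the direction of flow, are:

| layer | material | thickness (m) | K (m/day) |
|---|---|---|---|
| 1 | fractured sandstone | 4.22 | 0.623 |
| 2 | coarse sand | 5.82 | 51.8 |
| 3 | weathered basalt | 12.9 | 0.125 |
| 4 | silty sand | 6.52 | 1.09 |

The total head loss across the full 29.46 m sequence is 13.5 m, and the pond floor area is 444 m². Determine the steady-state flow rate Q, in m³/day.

51.6

Flow is perpendicular to layering, so the layers act in series and the equivalent K is the thickness-weighted harmonic mean.
Total thickness L = 4.22 + 5.82 + 12.9 + 6.52 = 29.46 m.
Σ(b_i/K_i) = 4.22/0.623 + 5.82/51.8 + 12.9/0.125 + 6.52/1.09 = 116.1 d.
K_eq = L / Σ(b_i/K_i) = 29.46 / 116.1 = 0.2538 m/day.
Q = K_eq · A · (Δh/L) = 0.2538 × 444 × (13.5/29.46) = 51.64 m³/day.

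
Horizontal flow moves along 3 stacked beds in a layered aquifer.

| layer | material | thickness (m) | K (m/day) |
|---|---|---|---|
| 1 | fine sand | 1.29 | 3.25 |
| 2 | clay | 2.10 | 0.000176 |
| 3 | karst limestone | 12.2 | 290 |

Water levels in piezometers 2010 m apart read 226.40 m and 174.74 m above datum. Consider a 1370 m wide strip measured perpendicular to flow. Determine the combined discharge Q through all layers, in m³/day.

125000

Flow is parallel to layering, so each bed carries its own Darcy discharge and the transmissivities add.
Σ(K_i·b_i) = 3.25×1.29 + 0.000176×2.10 + 290×12.2 = 3542 m²/day.
Hydraulic gradient i = (226.40 − 174.74) / 2010 = 51.66 / 2010 = 0.02570.
Q = Σ(K_i·b_i) · W · i = 3542 × 1370 × 0.02570 = 1.247e+05 m³/day.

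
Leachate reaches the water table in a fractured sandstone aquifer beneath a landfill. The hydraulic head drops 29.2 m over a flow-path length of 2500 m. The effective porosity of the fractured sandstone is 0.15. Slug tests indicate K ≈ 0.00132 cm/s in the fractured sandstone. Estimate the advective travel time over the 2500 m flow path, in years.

77.1

Convert K: 0.00132 cm/s × 864 = 1.140 m/day.
Hydraulic gradient i = Δh / L = 29.2 / 2500 = 0.01168.
Darcy flux q = K · i = 1.140 × 0.01168 = 0.01332 m/day.
Seepage velocity v = q / n_e = 0.01332 / 0.15 = 0.08881 m/day.
Travel time t = L / v = 2500 / 0.08881 = 28151 days = 77.07 years.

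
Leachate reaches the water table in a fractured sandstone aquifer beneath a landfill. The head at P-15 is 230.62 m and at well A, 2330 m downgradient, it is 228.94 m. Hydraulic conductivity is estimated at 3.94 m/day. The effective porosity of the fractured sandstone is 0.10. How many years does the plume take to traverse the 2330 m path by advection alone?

225

Hydraulic gradient i = (230.62 − 228.94) / 2330 = 1.68 / 2330 = 0.0007210.
Darcy flux q = K · i = 3.940 × 0.0007210 = 0.002841 m/day.
Seepage velocity v = q / n_e = 0.002841 / 0.10 = 0.02841 m/day.
Travel time t = L / v = 2330 / 0.02841 = 82017 days = 224.6 years.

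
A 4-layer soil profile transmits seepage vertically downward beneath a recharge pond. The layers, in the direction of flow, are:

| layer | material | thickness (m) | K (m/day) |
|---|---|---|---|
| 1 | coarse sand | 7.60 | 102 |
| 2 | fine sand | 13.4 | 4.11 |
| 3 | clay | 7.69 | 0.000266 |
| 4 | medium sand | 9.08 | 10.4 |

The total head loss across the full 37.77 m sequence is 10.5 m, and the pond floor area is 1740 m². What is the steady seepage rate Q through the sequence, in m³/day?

Flow is perpendicular to layering, so the layers act in series and the equivalent K is the thickness-weighted harmonic mean.
Total thickness L = 7.60 + 13.4 + 7.69 + 9.08 = 37.77 m.
Σ(b_i/K_i) = 7.60/102 + 13.4/4.11 + 7.69/0.000266 + 9.08/10.4 = 28914 d.
K_eq = L / Σ(b_i/K_i) = 37.77 / 28914 = 0.001306 m/day.
Q = K_eq · A · (Δh/L) = 0.001306 × 1740 × (10.5/37.77) = 0.6319 m³/day.

0.632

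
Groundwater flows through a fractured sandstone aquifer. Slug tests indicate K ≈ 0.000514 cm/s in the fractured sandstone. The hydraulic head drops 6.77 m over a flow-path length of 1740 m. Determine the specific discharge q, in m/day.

Convert K: 0.000514 cm/s × 864 = 0.4441 m/day.
Hydraulic gradient i = Δh / L = 6.77 / 1740 = 0.003891.
Specific discharge q = K · i = 0.4441 × 0.003891 = 0.001728 m/day.

0.00173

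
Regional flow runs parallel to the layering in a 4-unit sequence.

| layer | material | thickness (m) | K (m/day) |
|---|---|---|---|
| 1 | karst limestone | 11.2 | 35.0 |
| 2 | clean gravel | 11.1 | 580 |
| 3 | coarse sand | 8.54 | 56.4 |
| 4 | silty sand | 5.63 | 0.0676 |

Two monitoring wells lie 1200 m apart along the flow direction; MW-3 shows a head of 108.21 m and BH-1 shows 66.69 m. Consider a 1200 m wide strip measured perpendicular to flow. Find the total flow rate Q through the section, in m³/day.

Flow is parallel to layering, so each bed carries its own Darcy discharge and the transmissivities add.
Σ(K_i·b_i) = 35.0×11.2 + 580×11.1 + 56.4×8.54 + 0.0676×5.63 = 7312 m²/day.
Hydraulic gradient i = (108.21 − 66.69) / 1200 = 41.52 / 1200 = 0.03460.
Q = Σ(K_i·b_i) · W · i = 7312 × 1200 × 0.03460 = 3.036e+05 m³/day.

304000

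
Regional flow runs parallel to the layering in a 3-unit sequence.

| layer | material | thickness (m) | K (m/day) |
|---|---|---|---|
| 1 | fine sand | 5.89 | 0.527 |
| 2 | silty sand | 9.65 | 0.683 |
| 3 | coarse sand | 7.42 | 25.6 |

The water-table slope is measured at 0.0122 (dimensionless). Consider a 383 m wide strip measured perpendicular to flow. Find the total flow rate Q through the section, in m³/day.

933

Flow is parallel to layering, so each bed carries its own Darcy discharge and the transmissivities add.
Σ(K_i·b_i) = 0.527×5.89 + 0.683×9.65 + 25.6×7.42 = 199.6 m²/day.
Hydraulic gradient i = 0.0122.
Q = Σ(K_i·b_i) · W · i = 199.6 × 383 × 0.01220 = 932.9 m³/day.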